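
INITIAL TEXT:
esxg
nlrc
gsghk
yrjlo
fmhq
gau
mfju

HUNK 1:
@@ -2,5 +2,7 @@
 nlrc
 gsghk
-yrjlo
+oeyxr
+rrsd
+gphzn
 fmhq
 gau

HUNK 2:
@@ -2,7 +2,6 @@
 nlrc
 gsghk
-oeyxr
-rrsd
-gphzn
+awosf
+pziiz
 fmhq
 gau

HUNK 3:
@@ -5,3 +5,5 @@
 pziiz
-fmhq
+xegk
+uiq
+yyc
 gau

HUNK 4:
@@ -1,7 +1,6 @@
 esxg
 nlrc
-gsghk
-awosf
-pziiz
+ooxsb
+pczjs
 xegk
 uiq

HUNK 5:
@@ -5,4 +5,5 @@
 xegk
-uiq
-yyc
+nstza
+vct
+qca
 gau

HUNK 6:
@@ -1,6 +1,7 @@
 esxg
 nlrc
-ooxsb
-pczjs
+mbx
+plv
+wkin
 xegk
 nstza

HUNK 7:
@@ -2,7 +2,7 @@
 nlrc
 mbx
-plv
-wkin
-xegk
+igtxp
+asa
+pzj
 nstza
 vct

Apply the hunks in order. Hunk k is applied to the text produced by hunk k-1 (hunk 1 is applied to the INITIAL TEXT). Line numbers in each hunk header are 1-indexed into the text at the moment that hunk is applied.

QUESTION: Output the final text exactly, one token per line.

Answer: esxg
nlrc
mbx
igtxp
asa
pzj
nstza
vct
qca
gau
mfju

Derivation:
Hunk 1: at line 2 remove [yrjlo] add [oeyxr,rrsd,gphzn] -> 9 lines: esxg nlrc gsghk oeyxr rrsd gphzn fmhq gau mfju
Hunk 2: at line 2 remove [oeyxr,rrsd,gphzn] add [awosf,pziiz] -> 8 lines: esxg nlrc gsghk awosf pziiz fmhq gau mfju
Hunk 3: at line 5 remove [fmhq] add [xegk,uiq,yyc] -> 10 lines: esxg nlrc gsghk awosf pziiz xegk uiq yyc gau mfju
Hunk 4: at line 1 remove [gsghk,awosf,pziiz] add [ooxsb,pczjs] -> 9 lines: esxg nlrc ooxsb pczjs xegk uiq yyc gau mfju
Hunk 5: at line 5 remove [uiq,yyc] add [nstza,vct,qca] -> 10 lines: esxg nlrc ooxsb pczjs xegk nstza vct qca gau mfju
Hunk 6: at line 1 remove [ooxsb,pczjs] add [mbx,plv,wkin] -> 11 lines: esxg nlrc mbx plv wkin xegk nstza vct qca gau mfju
Hunk 7: at line 2 remove [plv,wkin,xegk] add [igtxp,asa,pzj] -> 11 lines: esxg nlrc mbx igtxp asa pzj nstza vct qca gau mfju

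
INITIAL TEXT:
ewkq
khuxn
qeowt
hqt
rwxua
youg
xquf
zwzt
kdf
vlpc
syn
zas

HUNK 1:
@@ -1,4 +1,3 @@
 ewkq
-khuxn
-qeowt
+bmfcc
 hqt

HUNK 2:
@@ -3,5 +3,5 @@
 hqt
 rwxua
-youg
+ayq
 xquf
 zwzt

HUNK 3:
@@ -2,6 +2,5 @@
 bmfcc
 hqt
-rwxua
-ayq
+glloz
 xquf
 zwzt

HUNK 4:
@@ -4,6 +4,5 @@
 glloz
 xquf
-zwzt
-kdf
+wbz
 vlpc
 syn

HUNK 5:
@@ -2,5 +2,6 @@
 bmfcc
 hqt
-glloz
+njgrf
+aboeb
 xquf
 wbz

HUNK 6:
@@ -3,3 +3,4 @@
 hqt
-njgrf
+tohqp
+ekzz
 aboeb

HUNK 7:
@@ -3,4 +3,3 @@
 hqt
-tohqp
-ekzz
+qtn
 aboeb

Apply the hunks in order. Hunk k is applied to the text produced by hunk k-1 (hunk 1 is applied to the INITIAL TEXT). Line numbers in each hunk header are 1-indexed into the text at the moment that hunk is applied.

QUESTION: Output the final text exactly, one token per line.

Hunk 1: at line 1 remove [khuxn,qeowt] add [bmfcc] -> 11 lines: ewkq bmfcc hqt rwxua youg xquf zwzt kdf vlpc syn zas
Hunk 2: at line 3 remove [youg] add [ayq] -> 11 lines: ewkq bmfcc hqt rwxua ayq xquf zwzt kdf vlpc syn zas
Hunk 3: at line 2 remove [rwxua,ayq] add [glloz] -> 10 lines: ewkq bmfcc hqt glloz xquf zwzt kdf vlpc syn zas
Hunk 4: at line 4 remove [zwzt,kdf] add [wbz] -> 9 lines: ewkq bmfcc hqt glloz xquf wbz vlpc syn zas
Hunk 5: at line 2 remove [glloz] add [njgrf,aboeb] -> 10 lines: ewkq bmfcc hqt njgrf aboeb xquf wbz vlpc syn zas
Hunk 6: at line 3 remove [njgrf] add [tohqp,ekzz] -> 11 lines: ewkq bmfcc hqt tohqp ekzz aboeb xquf wbz vlpc syn zas
Hunk 7: at line 3 remove [tohqp,ekzz] add [qtn] -> 10 lines: ewkq bmfcc hqt qtn aboeb xquf wbz vlpc syn zas

Answer: ewkq
bmfcc
hqt
qtn
aboeb
xquf
wbz
vlpc
syn
zas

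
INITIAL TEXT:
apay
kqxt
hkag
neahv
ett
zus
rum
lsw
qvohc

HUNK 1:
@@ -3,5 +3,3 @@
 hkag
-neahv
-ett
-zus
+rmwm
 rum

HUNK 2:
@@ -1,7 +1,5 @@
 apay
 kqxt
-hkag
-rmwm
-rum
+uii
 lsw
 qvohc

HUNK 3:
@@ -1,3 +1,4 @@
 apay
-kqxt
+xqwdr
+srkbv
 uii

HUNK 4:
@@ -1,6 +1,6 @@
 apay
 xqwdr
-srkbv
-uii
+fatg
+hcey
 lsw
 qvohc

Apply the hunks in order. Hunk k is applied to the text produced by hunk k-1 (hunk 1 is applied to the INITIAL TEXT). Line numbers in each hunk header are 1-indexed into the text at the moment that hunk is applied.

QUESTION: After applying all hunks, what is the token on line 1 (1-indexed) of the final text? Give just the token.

Answer: apay

Derivation:
Hunk 1: at line 3 remove [neahv,ett,zus] add [rmwm] -> 7 lines: apay kqxt hkag rmwm rum lsw qvohc
Hunk 2: at line 1 remove [hkag,rmwm,rum] add [uii] -> 5 lines: apay kqxt uii lsw qvohc
Hunk 3: at line 1 remove [kqxt] add [xqwdr,srkbv] -> 6 lines: apay xqwdr srkbv uii lsw qvohc
Hunk 4: at line 1 remove [srkbv,uii] add [fatg,hcey] -> 6 lines: apay xqwdr fatg hcey lsw qvohc
Final line 1: apay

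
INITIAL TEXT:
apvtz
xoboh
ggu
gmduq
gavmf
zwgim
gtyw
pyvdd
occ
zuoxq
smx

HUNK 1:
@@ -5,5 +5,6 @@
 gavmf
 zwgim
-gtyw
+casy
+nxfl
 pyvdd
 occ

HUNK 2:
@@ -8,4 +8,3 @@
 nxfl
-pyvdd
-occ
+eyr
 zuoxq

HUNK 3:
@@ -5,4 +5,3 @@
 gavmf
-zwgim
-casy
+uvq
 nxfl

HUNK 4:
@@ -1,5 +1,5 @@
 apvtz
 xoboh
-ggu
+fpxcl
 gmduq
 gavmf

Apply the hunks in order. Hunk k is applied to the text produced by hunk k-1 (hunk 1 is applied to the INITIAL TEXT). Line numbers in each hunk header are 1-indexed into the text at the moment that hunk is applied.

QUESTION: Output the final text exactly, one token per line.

Hunk 1: at line 5 remove [gtyw] add [casy,nxfl] -> 12 lines: apvtz xoboh ggu gmduq gavmf zwgim casy nxfl pyvdd occ zuoxq smx
Hunk 2: at line 8 remove [pyvdd,occ] add [eyr] -> 11 lines: apvtz xoboh ggu gmduq gavmf zwgim casy nxfl eyr zuoxq smx
Hunk 3: at line 5 remove [zwgim,casy] add [uvq] -> 10 lines: apvtz xoboh ggu gmduq gavmf uvq nxfl eyr zuoxq smx
Hunk 4: at line 1 remove [ggu] add [fpxcl] -> 10 lines: apvtz xoboh fpxcl gmduq gavmf uvq nxfl eyr zuoxq smx

Answer: apvtz
xoboh
fpxcl
gmduq
gavmf
uvq
nxfl
eyr
zuoxq
smx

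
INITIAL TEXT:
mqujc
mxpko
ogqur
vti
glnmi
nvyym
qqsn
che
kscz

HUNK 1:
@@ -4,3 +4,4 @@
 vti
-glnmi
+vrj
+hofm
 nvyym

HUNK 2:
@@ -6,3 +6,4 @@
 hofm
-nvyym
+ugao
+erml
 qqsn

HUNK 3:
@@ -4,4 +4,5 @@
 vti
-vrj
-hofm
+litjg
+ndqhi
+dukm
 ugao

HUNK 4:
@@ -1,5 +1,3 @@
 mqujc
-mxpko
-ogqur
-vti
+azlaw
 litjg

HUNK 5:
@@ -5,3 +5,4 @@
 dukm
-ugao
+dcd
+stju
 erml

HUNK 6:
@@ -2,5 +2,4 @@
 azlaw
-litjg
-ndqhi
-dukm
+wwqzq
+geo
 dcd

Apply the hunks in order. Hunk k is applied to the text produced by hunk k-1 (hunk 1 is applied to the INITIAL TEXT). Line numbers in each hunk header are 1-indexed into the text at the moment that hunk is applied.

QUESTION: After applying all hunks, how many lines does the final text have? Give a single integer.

Hunk 1: at line 4 remove [glnmi] add [vrj,hofm] -> 10 lines: mqujc mxpko ogqur vti vrj hofm nvyym qqsn che kscz
Hunk 2: at line 6 remove [nvyym] add [ugao,erml] -> 11 lines: mqujc mxpko ogqur vti vrj hofm ugao erml qqsn che kscz
Hunk 3: at line 4 remove [vrj,hofm] add [litjg,ndqhi,dukm] -> 12 lines: mqujc mxpko ogqur vti litjg ndqhi dukm ugao erml qqsn che kscz
Hunk 4: at line 1 remove [mxpko,ogqur,vti] add [azlaw] -> 10 lines: mqujc azlaw litjg ndqhi dukm ugao erml qqsn che kscz
Hunk 5: at line 5 remove [ugao] add [dcd,stju] -> 11 lines: mqujc azlaw litjg ndqhi dukm dcd stju erml qqsn che kscz
Hunk 6: at line 2 remove [litjg,ndqhi,dukm] add [wwqzq,geo] -> 10 lines: mqujc azlaw wwqzq geo dcd stju erml qqsn che kscz
Final line count: 10

Answer: 10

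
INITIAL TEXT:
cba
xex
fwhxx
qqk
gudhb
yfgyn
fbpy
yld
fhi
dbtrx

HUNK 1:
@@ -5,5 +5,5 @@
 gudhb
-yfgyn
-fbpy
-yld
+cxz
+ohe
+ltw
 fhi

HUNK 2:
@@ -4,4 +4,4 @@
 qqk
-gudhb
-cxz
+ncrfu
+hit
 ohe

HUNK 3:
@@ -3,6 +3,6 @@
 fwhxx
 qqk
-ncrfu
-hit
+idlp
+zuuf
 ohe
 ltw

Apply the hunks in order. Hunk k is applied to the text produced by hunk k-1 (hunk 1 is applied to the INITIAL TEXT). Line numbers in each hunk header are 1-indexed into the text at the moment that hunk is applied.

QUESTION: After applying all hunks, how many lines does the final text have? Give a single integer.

Hunk 1: at line 5 remove [yfgyn,fbpy,yld] add [cxz,ohe,ltw] -> 10 lines: cba xex fwhxx qqk gudhb cxz ohe ltw fhi dbtrx
Hunk 2: at line 4 remove [gudhb,cxz] add [ncrfu,hit] -> 10 lines: cba xex fwhxx qqk ncrfu hit ohe ltw fhi dbtrx
Hunk 3: at line 3 remove [ncrfu,hit] add [idlp,zuuf] -> 10 lines: cba xex fwhxx qqk idlp zuuf ohe ltw fhi dbtrx
Final line count: 10

Answer: 10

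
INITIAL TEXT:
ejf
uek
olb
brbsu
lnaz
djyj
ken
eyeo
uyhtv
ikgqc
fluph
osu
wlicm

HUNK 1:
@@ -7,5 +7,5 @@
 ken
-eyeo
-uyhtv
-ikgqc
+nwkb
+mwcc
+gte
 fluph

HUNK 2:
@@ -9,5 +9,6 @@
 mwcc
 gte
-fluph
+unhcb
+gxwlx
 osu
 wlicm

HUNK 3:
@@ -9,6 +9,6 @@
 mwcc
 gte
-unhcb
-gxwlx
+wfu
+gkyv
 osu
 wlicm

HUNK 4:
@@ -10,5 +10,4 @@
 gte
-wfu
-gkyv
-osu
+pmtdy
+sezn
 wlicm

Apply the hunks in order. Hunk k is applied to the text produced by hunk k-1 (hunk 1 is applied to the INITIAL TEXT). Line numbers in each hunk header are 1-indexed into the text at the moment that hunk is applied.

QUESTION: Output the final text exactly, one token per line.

Hunk 1: at line 7 remove [eyeo,uyhtv,ikgqc] add [nwkb,mwcc,gte] -> 13 lines: ejf uek olb brbsu lnaz djyj ken nwkb mwcc gte fluph osu wlicm
Hunk 2: at line 9 remove [fluph] add [unhcb,gxwlx] -> 14 lines: ejf uek olb brbsu lnaz djyj ken nwkb mwcc gte unhcb gxwlx osu wlicm
Hunk 3: at line 9 remove [unhcb,gxwlx] add [wfu,gkyv] -> 14 lines: ejf uek olb brbsu lnaz djyj ken nwkb mwcc gte wfu gkyv osu wlicm
Hunk 4: at line 10 remove [wfu,gkyv,osu] add [pmtdy,sezn] -> 13 lines: ejf uek olb brbsu lnaz djyj ken nwkb mwcc gte pmtdy sezn wlicm

Answer: ejf
uek
olb
brbsu
lnaz
djyj
ken
nwkb
mwcc
gte
pmtdy
sezn
wlicm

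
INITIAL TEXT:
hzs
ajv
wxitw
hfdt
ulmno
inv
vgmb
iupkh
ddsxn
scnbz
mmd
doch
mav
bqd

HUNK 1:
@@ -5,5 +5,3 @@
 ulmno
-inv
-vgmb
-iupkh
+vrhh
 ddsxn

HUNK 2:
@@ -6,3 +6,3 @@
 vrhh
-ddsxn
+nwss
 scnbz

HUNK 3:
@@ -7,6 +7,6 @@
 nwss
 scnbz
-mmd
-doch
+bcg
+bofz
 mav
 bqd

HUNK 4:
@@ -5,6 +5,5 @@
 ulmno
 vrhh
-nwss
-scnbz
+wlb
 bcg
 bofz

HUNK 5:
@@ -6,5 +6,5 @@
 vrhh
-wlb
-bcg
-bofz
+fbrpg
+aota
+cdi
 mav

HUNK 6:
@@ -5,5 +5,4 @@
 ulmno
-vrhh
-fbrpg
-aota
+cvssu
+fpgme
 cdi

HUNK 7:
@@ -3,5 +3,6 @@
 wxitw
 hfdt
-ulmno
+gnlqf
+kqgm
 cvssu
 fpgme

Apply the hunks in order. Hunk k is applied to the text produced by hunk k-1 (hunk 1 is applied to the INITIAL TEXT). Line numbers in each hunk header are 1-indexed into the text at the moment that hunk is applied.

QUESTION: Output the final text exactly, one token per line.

Hunk 1: at line 5 remove [inv,vgmb,iupkh] add [vrhh] -> 12 lines: hzs ajv wxitw hfdt ulmno vrhh ddsxn scnbz mmd doch mav bqd
Hunk 2: at line 6 remove [ddsxn] add [nwss] -> 12 lines: hzs ajv wxitw hfdt ulmno vrhh nwss scnbz mmd doch mav bqd
Hunk 3: at line 7 remove [mmd,doch] add [bcg,bofz] -> 12 lines: hzs ajv wxitw hfdt ulmno vrhh nwss scnbz bcg bofz mav bqd
Hunk 4: at line 5 remove [nwss,scnbz] add [wlb] -> 11 lines: hzs ajv wxitw hfdt ulmno vrhh wlb bcg bofz mav bqd
Hunk 5: at line 6 remove [wlb,bcg,bofz] add [fbrpg,aota,cdi] -> 11 lines: hzs ajv wxitw hfdt ulmno vrhh fbrpg aota cdi mav bqd
Hunk 6: at line 5 remove [vrhh,fbrpg,aota] add [cvssu,fpgme] -> 10 lines: hzs ajv wxitw hfdt ulmno cvssu fpgme cdi mav bqd
Hunk 7: at line 3 remove [ulmno] add [gnlqf,kqgm] -> 11 lines: hzs ajv wxitw hfdt gnlqf kqgm cvssu fpgme cdi mav bqd

Answer: hzs
ajv
wxitw
hfdt
gnlqf
kqgm
cvssu
fpgme
cdi
mav
bqd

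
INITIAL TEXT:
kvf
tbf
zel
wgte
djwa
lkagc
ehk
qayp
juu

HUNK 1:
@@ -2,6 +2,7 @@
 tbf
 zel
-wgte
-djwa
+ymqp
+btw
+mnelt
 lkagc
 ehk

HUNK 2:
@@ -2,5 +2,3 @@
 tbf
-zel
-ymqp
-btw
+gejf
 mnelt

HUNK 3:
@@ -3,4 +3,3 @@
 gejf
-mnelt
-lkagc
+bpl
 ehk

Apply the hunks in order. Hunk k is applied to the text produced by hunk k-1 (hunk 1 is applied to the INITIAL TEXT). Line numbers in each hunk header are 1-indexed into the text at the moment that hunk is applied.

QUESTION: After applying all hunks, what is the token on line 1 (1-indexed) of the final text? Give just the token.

Hunk 1: at line 2 remove [wgte,djwa] add [ymqp,btw,mnelt] -> 10 lines: kvf tbf zel ymqp btw mnelt lkagc ehk qayp juu
Hunk 2: at line 2 remove [zel,ymqp,btw] add [gejf] -> 8 lines: kvf tbf gejf mnelt lkagc ehk qayp juu
Hunk 3: at line 3 remove [mnelt,lkagc] add [bpl] -> 7 lines: kvf tbf gejf bpl ehk qayp juu
Final line 1: kvf

Answer: kvf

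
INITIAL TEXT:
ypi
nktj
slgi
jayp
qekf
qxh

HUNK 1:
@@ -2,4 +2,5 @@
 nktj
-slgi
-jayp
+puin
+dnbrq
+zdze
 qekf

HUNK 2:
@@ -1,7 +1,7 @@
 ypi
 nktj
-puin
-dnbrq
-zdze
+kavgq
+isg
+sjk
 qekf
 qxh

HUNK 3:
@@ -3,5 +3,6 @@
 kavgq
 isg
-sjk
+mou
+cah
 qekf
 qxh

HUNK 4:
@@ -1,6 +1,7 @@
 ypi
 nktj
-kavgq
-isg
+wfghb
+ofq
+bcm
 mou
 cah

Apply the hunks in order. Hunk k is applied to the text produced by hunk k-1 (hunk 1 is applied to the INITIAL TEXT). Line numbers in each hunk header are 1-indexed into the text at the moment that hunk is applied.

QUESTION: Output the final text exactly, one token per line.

Answer: ypi
nktj
wfghb
ofq
bcm
mou
cah
qekf
qxh

Derivation:
Hunk 1: at line 2 remove [slgi,jayp] add [puin,dnbrq,zdze] -> 7 lines: ypi nktj puin dnbrq zdze qekf qxh
Hunk 2: at line 1 remove [puin,dnbrq,zdze] add [kavgq,isg,sjk] -> 7 lines: ypi nktj kavgq isg sjk qekf qxh
Hunk 3: at line 3 remove [sjk] add [mou,cah] -> 8 lines: ypi nktj kavgq isg mou cah qekf qxh
Hunk 4: at line 1 remove [kavgq,isg] add [wfghb,ofq,bcm] -> 9 lines: ypi nktj wfghb ofq bcm mou cah qekf qxh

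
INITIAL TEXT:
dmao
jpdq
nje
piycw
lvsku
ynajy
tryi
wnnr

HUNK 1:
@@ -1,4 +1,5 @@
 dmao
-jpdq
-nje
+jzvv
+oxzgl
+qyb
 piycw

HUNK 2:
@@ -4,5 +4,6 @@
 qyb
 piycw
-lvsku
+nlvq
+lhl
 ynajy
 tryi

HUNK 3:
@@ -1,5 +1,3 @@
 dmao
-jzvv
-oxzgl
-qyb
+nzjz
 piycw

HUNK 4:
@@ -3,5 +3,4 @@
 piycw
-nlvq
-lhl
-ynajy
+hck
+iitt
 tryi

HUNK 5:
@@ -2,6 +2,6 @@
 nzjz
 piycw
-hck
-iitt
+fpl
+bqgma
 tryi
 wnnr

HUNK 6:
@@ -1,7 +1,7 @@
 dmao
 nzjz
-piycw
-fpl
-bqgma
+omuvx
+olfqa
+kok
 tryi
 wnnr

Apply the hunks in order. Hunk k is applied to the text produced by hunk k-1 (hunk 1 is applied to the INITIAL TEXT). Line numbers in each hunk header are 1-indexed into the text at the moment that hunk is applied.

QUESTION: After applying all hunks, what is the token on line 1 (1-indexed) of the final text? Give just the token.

Answer: dmao

Derivation:
Hunk 1: at line 1 remove [jpdq,nje] add [jzvv,oxzgl,qyb] -> 9 lines: dmao jzvv oxzgl qyb piycw lvsku ynajy tryi wnnr
Hunk 2: at line 4 remove [lvsku] add [nlvq,lhl] -> 10 lines: dmao jzvv oxzgl qyb piycw nlvq lhl ynajy tryi wnnr
Hunk 3: at line 1 remove [jzvv,oxzgl,qyb] add [nzjz] -> 8 lines: dmao nzjz piycw nlvq lhl ynajy tryi wnnr
Hunk 4: at line 3 remove [nlvq,lhl,ynajy] add [hck,iitt] -> 7 lines: dmao nzjz piycw hck iitt tryi wnnr
Hunk 5: at line 2 remove [hck,iitt] add [fpl,bqgma] -> 7 lines: dmao nzjz piycw fpl bqgma tryi wnnr
Hunk 6: at line 1 remove [piycw,fpl,bqgma] add [omuvx,olfqa,kok] -> 7 lines: dmao nzjz omuvx olfqa kok tryi wnnr
Final line 1: dmao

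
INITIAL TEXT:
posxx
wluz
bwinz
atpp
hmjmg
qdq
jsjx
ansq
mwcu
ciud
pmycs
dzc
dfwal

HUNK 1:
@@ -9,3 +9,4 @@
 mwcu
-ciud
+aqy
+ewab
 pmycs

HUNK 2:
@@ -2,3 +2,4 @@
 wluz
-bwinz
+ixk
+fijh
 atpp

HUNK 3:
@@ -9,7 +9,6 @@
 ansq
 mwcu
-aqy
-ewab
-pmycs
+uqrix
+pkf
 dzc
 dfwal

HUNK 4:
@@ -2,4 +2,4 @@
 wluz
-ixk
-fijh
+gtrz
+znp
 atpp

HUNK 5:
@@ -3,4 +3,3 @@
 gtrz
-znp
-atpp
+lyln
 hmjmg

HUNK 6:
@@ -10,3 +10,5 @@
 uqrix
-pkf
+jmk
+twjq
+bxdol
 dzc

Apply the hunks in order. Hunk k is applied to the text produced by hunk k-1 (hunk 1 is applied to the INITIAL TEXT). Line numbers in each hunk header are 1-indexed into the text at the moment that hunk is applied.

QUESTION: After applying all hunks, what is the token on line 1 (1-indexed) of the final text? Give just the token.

Hunk 1: at line 9 remove [ciud] add [aqy,ewab] -> 14 lines: posxx wluz bwinz atpp hmjmg qdq jsjx ansq mwcu aqy ewab pmycs dzc dfwal
Hunk 2: at line 2 remove [bwinz] add [ixk,fijh] -> 15 lines: posxx wluz ixk fijh atpp hmjmg qdq jsjx ansq mwcu aqy ewab pmycs dzc dfwal
Hunk 3: at line 9 remove [aqy,ewab,pmycs] add [uqrix,pkf] -> 14 lines: posxx wluz ixk fijh atpp hmjmg qdq jsjx ansq mwcu uqrix pkf dzc dfwal
Hunk 4: at line 2 remove [ixk,fijh] add [gtrz,znp] -> 14 lines: posxx wluz gtrz znp atpp hmjmg qdq jsjx ansq mwcu uqrix pkf dzc dfwal
Hunk 5: at line 3 remove [znp,atpp] add [lyln] -> 13 lines: posxx wluz gtrz lyln hmjmg qdq jsjx ansq mwcu uqrix pkf dzc dfwal
Hunk 6: at line 10 remove [pkf] add [jmk,twjq,bxdol] -> 15 lines: posxx wluz gtrz lyln hmjmg qdq jsjx ansq mwcu uqrix jmk twjq bxdol dzc dfwal
Final line 1: posxx

Answer: posxx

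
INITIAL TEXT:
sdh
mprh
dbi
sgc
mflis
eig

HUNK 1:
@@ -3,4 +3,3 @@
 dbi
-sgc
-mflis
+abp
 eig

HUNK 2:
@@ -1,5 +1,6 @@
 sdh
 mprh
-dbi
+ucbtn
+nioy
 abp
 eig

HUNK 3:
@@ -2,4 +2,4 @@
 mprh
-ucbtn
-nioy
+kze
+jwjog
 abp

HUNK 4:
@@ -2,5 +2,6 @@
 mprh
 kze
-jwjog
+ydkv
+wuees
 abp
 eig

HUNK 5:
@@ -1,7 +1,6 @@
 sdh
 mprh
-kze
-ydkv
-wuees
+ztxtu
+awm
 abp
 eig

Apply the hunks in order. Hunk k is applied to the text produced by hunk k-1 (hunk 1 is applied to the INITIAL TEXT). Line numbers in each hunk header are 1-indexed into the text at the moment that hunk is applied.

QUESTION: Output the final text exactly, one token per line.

Answer: sdh
mprh
ztxtu
awm
abp
eig

Derivation:
Hunk 1: at line 3 remove [sgc,mflis] add [abp] -> 5 lines: sdh mprh dbi abp eig
Hunk 2: at line 1 remove [dbi] add [ucbtn,nioy] -> 6 lines: sdh mprh ucbtn nioy abp eig
Hunk 3: at line 2 remove [ucbtn,nioy] add [kze,jwjog] -> 6 lines: sdh mprh kze jwjog abp eig
Hunk 4: at line 2 remove [jwjog] add [ydkv,wuees] -> 7 lines: sdh mprh kze ydkv wuees abp eig
Hunk 5: at line 1 remove [kze,ydkv,wuees] add [ztxtu,awm] -> 6 lines: sdh mprh ztxtu awm abp eig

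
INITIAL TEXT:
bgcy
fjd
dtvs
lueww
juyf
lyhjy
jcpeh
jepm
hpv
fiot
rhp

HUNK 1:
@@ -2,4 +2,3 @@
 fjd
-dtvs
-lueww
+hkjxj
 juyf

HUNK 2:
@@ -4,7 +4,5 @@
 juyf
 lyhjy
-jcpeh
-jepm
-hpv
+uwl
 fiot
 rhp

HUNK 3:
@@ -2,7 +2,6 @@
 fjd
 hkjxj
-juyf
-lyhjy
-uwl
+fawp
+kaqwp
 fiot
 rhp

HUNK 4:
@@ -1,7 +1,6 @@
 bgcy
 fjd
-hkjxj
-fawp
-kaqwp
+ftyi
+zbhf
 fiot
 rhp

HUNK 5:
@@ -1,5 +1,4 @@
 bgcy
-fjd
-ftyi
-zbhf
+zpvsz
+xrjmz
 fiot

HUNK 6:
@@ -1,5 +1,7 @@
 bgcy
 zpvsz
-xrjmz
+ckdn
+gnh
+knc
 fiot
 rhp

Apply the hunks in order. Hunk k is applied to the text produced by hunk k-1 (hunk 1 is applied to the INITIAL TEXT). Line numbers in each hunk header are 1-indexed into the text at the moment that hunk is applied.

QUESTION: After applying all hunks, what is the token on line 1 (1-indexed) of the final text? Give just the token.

Answer: bgcy

Derivation:
Hunk 1: at line 2 remove [dtvs,lueww] add [hkjxj] -> 10 lines: bgcy fjd hkjxj juyf lyhjy jcpeh jepm hpv fiot rhp
Hunk 2: at line 4 remove [jcpeh,jepm,hpv] add [uwl] -> 8 lines: bgcy fjd hkjxj juyf lyhjy uwl fiot rhp
Hunk 3: at line 2 remove [juyf,lyhjy,uwl] add [fawp,kaqwp] -> 7 lines: bgcy fjd hkjxj fawp kaqwp fiot rhp
Hunk 4: at line 1 remove [hkjxj,fawp,kaqwp] add [ftyi,zbhf] -> 6 lines: bgcy fjd ftyi zbhf fiot rhp
Hunk 5: at line 1 remove [fjd,ftyi,zbhf] add [zpvsz,xrjmz] -> 5 lines: bgcy zpvsz xrjmz fiot rhp
Hunk 6: at line 1 remove [xrjmz] add [ckdn,gnh,knc] -> 7 lines: bgcy zpvsz ckdn gnh knc fiot rhp
Final line 1: bgcy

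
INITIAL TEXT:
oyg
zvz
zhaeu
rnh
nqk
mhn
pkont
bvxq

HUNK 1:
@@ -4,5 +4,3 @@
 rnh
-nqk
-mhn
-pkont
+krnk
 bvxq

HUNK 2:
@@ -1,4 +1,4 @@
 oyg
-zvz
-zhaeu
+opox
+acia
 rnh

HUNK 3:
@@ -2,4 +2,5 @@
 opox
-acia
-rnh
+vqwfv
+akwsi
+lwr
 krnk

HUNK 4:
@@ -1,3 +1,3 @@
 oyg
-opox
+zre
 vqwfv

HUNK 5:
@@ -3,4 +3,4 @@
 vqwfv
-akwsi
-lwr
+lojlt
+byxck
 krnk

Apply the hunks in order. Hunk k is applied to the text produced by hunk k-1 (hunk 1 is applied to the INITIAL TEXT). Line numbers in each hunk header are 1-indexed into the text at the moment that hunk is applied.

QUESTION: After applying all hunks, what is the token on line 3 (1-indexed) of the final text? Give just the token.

Hunk 1: at line 4 remove [nqk,mhn,pkont] add [krnk] -> 6 lines: oyg zvz zhaeu rnh krnk bvxq
Hunk 2: at line 1 remove [zvz,zhaeu] add [opox,acia] -> 6 lines: oyg opox acia rnh krnk bvxq
Hunk 3: at line 2 remove [acia,rnh] add [vqwfv,akwsi,lwr] -> 7 lines: oyg opox vqwfv akwsi lwr krnk bvxq
Hunk 4: at line 1 remove [opox] add [zre] -> 7 lines: oyg zre vqwfv akwsi lwr krnk bvxq
Hunk 5: at line 3 remove [akwsi,lwr] add [lojlt,byxck] -> 7 lines: oyg zre vqwfv lojlt byxck krnk bvxq
Final line 3: vqwfv

Answer: vqwfv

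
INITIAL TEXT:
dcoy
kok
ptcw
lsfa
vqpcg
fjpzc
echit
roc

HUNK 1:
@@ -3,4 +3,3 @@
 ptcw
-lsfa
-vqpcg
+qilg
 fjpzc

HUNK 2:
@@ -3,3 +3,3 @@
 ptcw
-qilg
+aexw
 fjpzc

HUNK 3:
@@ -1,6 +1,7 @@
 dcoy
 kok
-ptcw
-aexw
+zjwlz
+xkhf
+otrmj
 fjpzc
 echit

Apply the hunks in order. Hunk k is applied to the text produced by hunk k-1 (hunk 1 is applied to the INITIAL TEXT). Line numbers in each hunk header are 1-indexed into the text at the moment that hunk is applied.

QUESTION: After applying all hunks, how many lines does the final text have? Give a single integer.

Answer: 8

Derivation:
Hunk 1: at line 3 remove [lsfa,vqpcg] add [qilg] -> 7 lines: dcoy kok ptcw qilg fjpzc echit roc
Hunk 2: at line 3 remove [qilg] add [aexw] -> 7 lines: dcoy kok ptcw aexw fjpzc echit roc
Hunk 3: at line 1 remove [ptcw,aexw] add [zjwlz,xkhf,otrmj] -> 8 lines: dcoy kok zjwlz xkhf otrmj fjpzc echit roc
Final line count: 8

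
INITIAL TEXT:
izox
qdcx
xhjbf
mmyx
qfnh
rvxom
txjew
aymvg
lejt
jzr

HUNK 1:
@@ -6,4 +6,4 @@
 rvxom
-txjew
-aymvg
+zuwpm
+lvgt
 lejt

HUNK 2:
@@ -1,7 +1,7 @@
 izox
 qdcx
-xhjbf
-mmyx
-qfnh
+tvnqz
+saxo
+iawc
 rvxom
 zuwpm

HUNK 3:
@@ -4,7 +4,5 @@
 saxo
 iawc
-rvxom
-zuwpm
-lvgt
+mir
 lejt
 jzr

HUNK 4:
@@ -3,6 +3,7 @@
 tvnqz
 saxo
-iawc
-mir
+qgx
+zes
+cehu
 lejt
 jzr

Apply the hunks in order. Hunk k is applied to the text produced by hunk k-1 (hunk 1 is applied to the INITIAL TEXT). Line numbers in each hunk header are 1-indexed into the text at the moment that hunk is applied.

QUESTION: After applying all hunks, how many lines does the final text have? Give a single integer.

Hunk 1: at line 6 remove [txjew,aymvg] add [zuwpm,lvgt] -> 10 lines: izox qdcx xhjbf mmyx qfnh rvxom zuwpm lvgt lejt jzr
Hunk 2: at line 1 remove [xhjbf,mmyx,qfnh] add [tvnqz,saxo,iawc] -> 10 lines: izox qdcx tvnqz saxo iawc rvxom zuwpm lvgt lejt jzr
Hunk 3: at line 4 remove [rvxom,zuwpm,lvgt] add [mir] -> 8 lines: izox qdcx tvnqz saxo iawc mir lejt jzr
Hunk 4: at line 3 remove [iawc,mir] add [qgx,zes,cehu] -> 9 lines: izox qdcx tvnqz saxo qgx zes cehu lejt jzr
Final line count: 9

Answer: 9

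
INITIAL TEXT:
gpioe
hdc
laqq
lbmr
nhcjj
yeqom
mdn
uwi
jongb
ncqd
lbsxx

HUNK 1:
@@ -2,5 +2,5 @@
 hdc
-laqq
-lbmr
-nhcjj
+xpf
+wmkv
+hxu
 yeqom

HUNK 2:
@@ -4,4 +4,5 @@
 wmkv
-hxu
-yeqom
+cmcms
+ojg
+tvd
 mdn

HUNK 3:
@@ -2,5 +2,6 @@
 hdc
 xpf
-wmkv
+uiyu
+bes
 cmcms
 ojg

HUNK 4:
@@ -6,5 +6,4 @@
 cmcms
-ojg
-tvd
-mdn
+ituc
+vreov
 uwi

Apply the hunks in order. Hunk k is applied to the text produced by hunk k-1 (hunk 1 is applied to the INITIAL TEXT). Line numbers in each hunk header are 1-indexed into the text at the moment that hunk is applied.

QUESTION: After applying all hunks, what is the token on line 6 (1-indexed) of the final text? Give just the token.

Hunk 1: at line 2 remove [laqq,lbmr,nhcjj] add [xpf,wmkv,hxu] -> 11 lines: gpioe hdc xpf wmkv hxu yeqom mdn uwi jongb ncqd lbsxx
Hunk 2: at line 4 remove [hxu,yeqom] add [cmcms,ojg,tvd] -> 12 lines: gpioe hdc xpf wmkv cmcms ojg tvd mdn uwi jongb ncqd lbsxx
Hunk 3: at line 2 remove [wmkv] add [uiyu,bes] -> 13 lines: gpioe hdc xpf uiyu bes cmcms ojg tvd mdn uwi jongb ncqd lbsxx
Hunk 4: at line 6 remove [ojg,tvd,mdn] add [ituc,vreov] -> 12 lines: gpioe hdc xpf uiyu bes cmcms ituc vreov uwi jongb ncqd lbsxx
Final line 6: cmcms

Answer: cmcms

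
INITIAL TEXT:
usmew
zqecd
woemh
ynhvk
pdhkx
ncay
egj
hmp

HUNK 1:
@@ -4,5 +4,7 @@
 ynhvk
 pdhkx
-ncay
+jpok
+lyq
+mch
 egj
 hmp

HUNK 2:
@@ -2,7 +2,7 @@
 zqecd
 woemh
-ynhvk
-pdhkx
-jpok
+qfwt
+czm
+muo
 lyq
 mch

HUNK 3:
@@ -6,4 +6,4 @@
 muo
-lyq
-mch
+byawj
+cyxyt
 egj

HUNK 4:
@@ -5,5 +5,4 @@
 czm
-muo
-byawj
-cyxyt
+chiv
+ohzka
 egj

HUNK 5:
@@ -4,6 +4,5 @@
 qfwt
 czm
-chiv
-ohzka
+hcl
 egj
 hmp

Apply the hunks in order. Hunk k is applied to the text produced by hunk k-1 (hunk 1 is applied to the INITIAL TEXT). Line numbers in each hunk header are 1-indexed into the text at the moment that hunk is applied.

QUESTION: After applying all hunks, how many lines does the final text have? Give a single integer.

Answer: 8

Derivation:
Hunk 1: at line 4 remove [ncay] add [jpok,lyq,mch] -> 10 lines: usmew zqecd woemh ynhvk pdhkx jpok lyq mch egj hmp
Hunk 2: at line 2 remove [ynhvk,pdhkx,jpok] add [qfwt,czm,muo] -> 10 lines: usmew zqecd woemh qfwt czm muo lyq mch egj hmp
Hunk 3: at line 6 remove [lyq,mch] add [byawj,cyxyt] -> 10 lines: usmew zqecd woemh qfwt czm muo byawj cyxyt egj hmp
Hunk 4: at line 5 remove [muo,byawj,cyxyt] add [chiv,ohzka] -> 9 lines: usmew zqecd woemh qfwt czm chiv ohzka egj hmp
Hunk 5: at line 4 remove [chiv,ohzka] add [hcl] -> 8 lines: usmew zqecd woemh qfwt czm hcl egj hmp
Final line count: 8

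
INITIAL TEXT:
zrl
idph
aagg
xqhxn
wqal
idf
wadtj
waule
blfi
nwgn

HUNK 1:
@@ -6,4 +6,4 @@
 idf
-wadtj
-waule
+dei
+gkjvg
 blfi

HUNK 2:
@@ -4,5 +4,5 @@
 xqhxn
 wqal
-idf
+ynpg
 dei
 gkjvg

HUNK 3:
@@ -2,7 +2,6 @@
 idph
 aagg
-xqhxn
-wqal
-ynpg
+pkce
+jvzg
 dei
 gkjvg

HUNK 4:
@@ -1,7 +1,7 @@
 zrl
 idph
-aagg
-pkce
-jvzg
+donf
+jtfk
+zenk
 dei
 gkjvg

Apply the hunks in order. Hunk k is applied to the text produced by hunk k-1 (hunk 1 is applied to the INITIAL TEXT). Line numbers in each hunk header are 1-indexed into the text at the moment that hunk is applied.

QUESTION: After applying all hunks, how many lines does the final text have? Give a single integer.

Hunk 1: at line 6 remove [wadtj,waule] add [dei,gkjvg] -> 10 lines: zrl idph aagg xqhxn wqal idf dei gkjvg blfi nwgn
Hunk 2: at line 4 remove [idf] add [ynpg] -> 10 lines: zrl idph aagg xqhxn wqal ynpg dei gkjvg blfi nwgn
Hunk 3: at line 2 remove [xqhxn,wqal,ynpg] add [pkce,jvzg] -> 9 lines: zrl idph aagg pkce jvzg dei gkjvg blfi nwgn
Hunk 4: at line 1 remove [aagg,pkce,jvzg] add [donf,jtfk,zenk] -> 9 lines: zrl idph donf jtfk zenk dei gkjvg blfi nwgn
Final line count: 9

Answer: 9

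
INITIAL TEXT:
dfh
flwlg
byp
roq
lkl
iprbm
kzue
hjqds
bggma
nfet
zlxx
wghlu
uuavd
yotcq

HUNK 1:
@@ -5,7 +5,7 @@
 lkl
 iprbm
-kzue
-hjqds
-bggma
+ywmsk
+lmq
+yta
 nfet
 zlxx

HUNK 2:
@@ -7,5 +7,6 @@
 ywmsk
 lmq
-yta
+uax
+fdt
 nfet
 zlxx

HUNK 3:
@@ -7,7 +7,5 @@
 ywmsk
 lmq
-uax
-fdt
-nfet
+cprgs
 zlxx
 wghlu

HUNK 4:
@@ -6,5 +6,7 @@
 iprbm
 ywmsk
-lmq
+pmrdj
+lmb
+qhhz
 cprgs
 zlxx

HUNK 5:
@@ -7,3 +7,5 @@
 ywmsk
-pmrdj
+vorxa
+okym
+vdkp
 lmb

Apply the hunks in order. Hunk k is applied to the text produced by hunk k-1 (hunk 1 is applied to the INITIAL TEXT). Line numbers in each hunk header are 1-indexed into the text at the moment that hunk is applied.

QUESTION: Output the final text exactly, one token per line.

Answer: dfh
flwlg
byp
roq
lkl
iprbm
ywmsk
vorxa
okym
vdkp
lmb
qhhz
cprgs
zlxx
wghlu
uuavd
yotcq

Derivation:
Hunk 1: at line 5 remove [kzue,hjqds,bggma] add [ywmsk,lmq,yta] -> 14 lines: dfh flwlg byp roq lkl iprbm ywmsk lmq yta nfet zlxx wghlu uuavd yotcq
Hunk 2: at line 7 remove [yta] add [uax,fdt] -> 15 lines: dfh flwlg byp roq lkl iprbm ywmsk lmq uax fdt nfet zlxx wghlu uuavd yotcq
Hunk 3: at line 7 remove [uax,fdt,nfet] add [cprgs] -> 13 lines: dfh flwlg byp roq lkl iprbm ywmsk lmq cprgs zlxx wghlu uuavd yotcq
Hunk 4: at line 6 remove [lmq] add [pmrdj,lmb,qhhz] -> 15 lines: dfh flwlg byp roq lkl iprbm ywmsk pmrdj lmb qhhz cprgs zlxx wghlu uuavd yotcq
Hunk 5: at line 7 remove [pmrdj] add [vorxa,okym,vdkp] -> 17 lines: dfh flwlg byp roq lkl iprbm ywmsk vorxa okym vdkp lmb qhhz cprgs zlxx wghlu uuavd yotcq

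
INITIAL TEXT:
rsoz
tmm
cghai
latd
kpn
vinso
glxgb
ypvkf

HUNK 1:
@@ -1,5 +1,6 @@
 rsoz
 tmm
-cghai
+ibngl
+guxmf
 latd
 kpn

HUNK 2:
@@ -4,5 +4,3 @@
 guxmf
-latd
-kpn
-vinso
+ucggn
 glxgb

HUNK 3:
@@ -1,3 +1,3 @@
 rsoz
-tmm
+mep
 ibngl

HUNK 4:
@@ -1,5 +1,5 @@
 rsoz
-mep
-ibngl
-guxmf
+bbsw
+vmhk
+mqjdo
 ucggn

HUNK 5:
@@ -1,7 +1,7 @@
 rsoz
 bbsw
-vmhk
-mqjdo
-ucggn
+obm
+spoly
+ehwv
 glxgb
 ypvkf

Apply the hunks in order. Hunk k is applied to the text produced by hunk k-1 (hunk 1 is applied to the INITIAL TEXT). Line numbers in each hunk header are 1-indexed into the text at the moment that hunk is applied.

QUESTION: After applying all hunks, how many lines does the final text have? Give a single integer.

Answer: 7

Derivation:
Hunk 1: at line 1 remove [cghai] add [ibngl,guxmf] -> 9 lines: rsoz tmm ibngl guxmf latd kpn vinso glxgb ypvkf
Hunk 2: at line 4 remove [latd,kpn,vinso] add [ucggn] -> 7 lines: rsoz tmm ibngl guxmf ucggn glxgb ypvkf
Hunk 3: at line 1 remove [tmm] add [mep] -> 7 lines: rsoz mep ibngl guxmf ucggn glxgb ypvkf
Hunk 4: at line 1 remove [mep,ibngl,guxmf] add [bbsw,vmhk,mqjdo] -> 7 lines: rsoz bbsw vmhk mqjdo ucggn glxgb ypvkf
Hunk 5: at line 1 remove [vmhk,mqjdo,ucggn] add [obm,spoly,ehwv] -> 7 lines: rsoz bbsw obm spoly ehwv glxgb ypvkf
Final line count: 7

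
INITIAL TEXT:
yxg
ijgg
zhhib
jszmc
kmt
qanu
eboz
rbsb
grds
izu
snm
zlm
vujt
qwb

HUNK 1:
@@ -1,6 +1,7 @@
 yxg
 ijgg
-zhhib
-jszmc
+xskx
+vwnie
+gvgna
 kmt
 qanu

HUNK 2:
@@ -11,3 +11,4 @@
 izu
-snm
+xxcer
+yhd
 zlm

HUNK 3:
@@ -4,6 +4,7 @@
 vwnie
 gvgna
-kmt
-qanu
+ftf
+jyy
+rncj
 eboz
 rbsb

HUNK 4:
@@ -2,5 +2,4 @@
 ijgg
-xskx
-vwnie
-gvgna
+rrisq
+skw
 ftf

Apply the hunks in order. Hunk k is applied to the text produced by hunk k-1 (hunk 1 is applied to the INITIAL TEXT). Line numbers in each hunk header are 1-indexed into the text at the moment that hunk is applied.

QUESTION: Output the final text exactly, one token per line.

Hunk 1: at line 1 remove [zhhib,jszmc] add [xskx,vwnie,gvgna] -> 15 lines: yxg ijgg xskx vwnie gvgna kmt qanu eboz rbsb grds izu snm zlm vujt qwb
Hunk 2: at line 11 remove [snm] add [xxcer,yhd] -> 16 lines: yxg ijgg xskx vwnie gvgna kmt qanu eboz rbsb grds izu xxcer yhd zlm vujt qwb
Hunk 3: at line 4 remove [kmt,qanu] add [ftf,jyy,rncj] -> 17 lines: yxg ijgg xskx vwnie gvgna ftf jyy rncj eboz rbsb grds izu xxcer yhd zlm vujt qwb
Hunk 4: at line 2 remove [xskx,vwnie,gvgna] add [rrisq,skw] -> 16 lines: yxg ijgg rrisq skw ftf jyy rncj eboz rbsb grds izu xxcer yhd zlm vujt qwb

Answer: yxg
ijgg
rrisq
skw
ftf
jyy
rncj
eboz
rbsb
grds
izu
xxcer
yhd
zlm
vujt
qwb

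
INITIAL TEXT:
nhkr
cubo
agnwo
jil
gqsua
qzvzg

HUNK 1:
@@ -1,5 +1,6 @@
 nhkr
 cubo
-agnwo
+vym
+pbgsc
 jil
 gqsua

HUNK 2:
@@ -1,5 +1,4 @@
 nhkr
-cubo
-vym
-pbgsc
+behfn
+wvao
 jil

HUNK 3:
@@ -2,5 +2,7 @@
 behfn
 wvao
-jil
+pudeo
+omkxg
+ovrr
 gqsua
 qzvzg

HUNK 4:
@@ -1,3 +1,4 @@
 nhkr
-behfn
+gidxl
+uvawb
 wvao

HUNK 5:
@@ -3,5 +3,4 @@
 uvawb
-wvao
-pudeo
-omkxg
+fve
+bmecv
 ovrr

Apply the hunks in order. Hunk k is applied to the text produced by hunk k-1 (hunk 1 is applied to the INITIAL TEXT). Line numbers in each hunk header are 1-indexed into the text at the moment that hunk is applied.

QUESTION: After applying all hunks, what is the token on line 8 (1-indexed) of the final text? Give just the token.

Answer: qzvzg

Derivation:
Hunk 1: at line 1 remove [agnwo] add [vym,pbgsc] -> 7 lines: nhkr cubo vym pbgsc jil gqsua qzvzg
Hunk 2: at line 1 remove [cubo,vym,pbgsc] add [behfn,wvao] -> 6 lines: nhkr behfn wvao jil gqsua qzvzg
Hunk 3: at line 2 remove [jil] add [pudeo,omkxg,ovrr] -> 8 lines: nhkr behfn wvao pudeo omkxg ovrr gqsua qzvzg
Hunk 4: at line 1 remove [behfn] add [gidxl,uvawb] -> 9 lines: nhkr gidxl uvawb wvao pudeo omkxg ovrr gqsua qzvzg
Hunk 5: at line 3 remove [wvao,pudeo,omkxg] add [fve,bmecv] -> 8 lines: nhkr gidxl uvawb fve bmecv ovrr gqsua qzvzg
Final line 8: qzvzg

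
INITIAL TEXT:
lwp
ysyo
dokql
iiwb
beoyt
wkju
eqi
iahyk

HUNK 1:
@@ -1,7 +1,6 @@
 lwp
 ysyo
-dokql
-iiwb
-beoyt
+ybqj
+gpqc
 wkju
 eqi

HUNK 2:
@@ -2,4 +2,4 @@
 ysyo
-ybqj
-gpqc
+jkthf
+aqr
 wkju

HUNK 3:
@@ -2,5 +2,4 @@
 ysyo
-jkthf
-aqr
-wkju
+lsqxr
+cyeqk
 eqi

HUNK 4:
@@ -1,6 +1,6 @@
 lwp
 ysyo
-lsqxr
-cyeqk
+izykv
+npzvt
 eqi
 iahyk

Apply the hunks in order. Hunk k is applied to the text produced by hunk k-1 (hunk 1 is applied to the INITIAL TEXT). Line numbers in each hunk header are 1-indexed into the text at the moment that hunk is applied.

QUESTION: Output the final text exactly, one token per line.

Hunk 1: at line 1 remove [dokql,iiwb,beoyt] add [ybqj,gpqc] -> 7 lines: lwp ysyo ybqj gpqc wkju eqi iahyk
Hunk 2: at line 2 remove [ybqj,gpqc] add [jkthf,aqr] -> 7 lines: lwp ysyo jkthf aqr wkju eqi iahyk
Hunk 3: at line 2 remove [jkthf,aqr,wkju] add [lsqxr,cyeqk] -> 6 lines: lwp ysyo lsqxr cyeqk eqi iahyk
Hunk 4: at line 1 remove [lsqxr,cyeqk] add [izykv,npzvt] -> 6 lines: lwp ysyo izykv npzvt eqi iahyk

Answer: lwp
ysyo
izykv
npzvt
eqi
iahyk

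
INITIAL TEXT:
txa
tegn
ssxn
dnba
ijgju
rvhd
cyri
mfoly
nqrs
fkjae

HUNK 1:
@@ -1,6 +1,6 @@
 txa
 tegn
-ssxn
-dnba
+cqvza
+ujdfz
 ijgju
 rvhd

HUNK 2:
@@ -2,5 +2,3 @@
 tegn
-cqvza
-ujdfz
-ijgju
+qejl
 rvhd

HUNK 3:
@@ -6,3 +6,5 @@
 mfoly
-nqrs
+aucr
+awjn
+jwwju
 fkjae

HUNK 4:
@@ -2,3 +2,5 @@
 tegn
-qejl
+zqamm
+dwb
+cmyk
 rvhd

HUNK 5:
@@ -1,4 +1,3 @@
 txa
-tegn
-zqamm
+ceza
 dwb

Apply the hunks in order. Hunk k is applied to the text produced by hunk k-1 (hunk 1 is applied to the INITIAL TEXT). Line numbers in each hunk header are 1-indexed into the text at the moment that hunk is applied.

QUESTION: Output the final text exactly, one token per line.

Hunk 1: at line 1 remove [ssxn,dnba] add [cqvza,ujdfz] -> 10 lines: txa tegn cqvza ujdfz ijgju rvhd cyri mfoly nqrs fkjae
Hunk 2: at line 2 remove [cqvza,ujdfz,ijgju] add [qejl] -> 8 lines: txa tegn qejl rvhd cyri mfoly nqrs fkjae
Hunk 3: at line 6 remove [nqrs] add [aucr,awjn,jwwju] -> 10 lines: txa tegn qejl rvhd cyri mfoly aucr awjn jwwju fkjae
Hunk 4: at line 2 remove [qejl] add [zqamm,dwb,cmyk] -> 12 lines: txa tegn zqamm dwb cmyk rvhd cyri mfoly aucr awjn jwwju fkjae
Hunk 5: at line 1 remove [tegn,zqamm] add [ceza] -> 11 lines: txa ceza dwb cmyk rvhd cyri mfoly aucr awjn jwwju fkjae

Answer: txa
ceza
dwb
cmyk
rvhd
cyri
mfoly
aucr
awjn
jwwju
fkjae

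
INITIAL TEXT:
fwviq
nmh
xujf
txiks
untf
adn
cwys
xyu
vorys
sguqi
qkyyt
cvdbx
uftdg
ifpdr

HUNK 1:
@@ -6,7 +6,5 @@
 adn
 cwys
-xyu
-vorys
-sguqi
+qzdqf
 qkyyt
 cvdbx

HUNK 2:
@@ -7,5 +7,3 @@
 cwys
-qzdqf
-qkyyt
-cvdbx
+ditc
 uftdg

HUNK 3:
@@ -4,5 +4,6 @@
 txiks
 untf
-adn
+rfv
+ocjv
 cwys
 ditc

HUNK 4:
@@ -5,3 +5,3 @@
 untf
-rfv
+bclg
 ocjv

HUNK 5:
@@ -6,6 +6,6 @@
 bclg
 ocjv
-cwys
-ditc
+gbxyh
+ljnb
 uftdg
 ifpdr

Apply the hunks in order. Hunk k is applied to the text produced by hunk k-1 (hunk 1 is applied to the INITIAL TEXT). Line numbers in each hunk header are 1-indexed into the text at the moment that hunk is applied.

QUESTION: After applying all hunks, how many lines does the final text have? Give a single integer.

Hunk 1: at line 6 remove [xyu,vorys,sguqi] add [qzdqf] -> 12 lines: fwviq nmh xujf txiks untf adn cwys qzdqf qkyyt cvdbx uftdg ifpdr
Hunk 2: at line 7 remove [qzdqf,qkyyt,cvdbx] add [ditc] -> 10 lines: fwviq nmh xujf txiks untf adn cwys ditc uftdg ifpdr
Hunk 3: at line 4 remove [adn] add [rfv,ocjv] -> 11 lines: fwviq nmh xujf txiks untf rfv ocjv cwys ditc uftdg ifpdr
Hunk 4: at line 5 remove [rfv] add [bclg] -> 11 lines: fwviq nmh xujf txiks untf bclg ocjv cwys ditc uftdg ifpdr
Hunk 5: at line 6 remove [cwys,ditc] add [gbxyh,ljnb] -> 11 lines: fwviq nmh xujf txiks untf bclg ocjv gbxyh ljnb uftdg ifpdr
Final line count: 11

Answer: 11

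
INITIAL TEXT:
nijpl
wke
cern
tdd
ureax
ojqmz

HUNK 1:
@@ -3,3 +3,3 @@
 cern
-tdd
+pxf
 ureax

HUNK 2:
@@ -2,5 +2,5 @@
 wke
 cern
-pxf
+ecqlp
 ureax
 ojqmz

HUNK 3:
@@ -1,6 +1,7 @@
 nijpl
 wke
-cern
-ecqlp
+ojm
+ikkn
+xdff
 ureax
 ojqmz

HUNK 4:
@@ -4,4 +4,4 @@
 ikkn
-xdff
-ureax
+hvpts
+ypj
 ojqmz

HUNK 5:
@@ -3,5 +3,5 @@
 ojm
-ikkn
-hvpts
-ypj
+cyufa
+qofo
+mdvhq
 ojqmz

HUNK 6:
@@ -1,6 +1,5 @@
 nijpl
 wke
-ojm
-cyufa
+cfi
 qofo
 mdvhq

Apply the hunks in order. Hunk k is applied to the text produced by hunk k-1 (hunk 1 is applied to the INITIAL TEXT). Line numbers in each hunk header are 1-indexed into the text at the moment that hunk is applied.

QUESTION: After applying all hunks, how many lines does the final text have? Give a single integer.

Answer: 6

Derivation:
Hunk 1: at line 3 remove [tdd] add [pxf] -> 6 lines: nijpl wke cern pxf ureax ojqmz
Hunk 2: at line 2 remove [pxf] add [ecqlp] -> 6 lines: nijpl wke cern ecqlp ureax ojqmz
Hunk 3: at line 1 remove [cern,ecqlp] add [ojm,ikkn,xdff] -> 7 lines: nijpl wke ojm ikkn xdff ureax ojqmz
Hunk 4: at line 4 remove [xdff,ureax] add [hvpts,ypj] -> 7 lines: nijpl wke ojm ikkn hvpts ypj ojqmz
Hunk 5: at line 3 remove [ikkn,hvpts,ypj] add [cyufa,qofo,mdvhq] -> 7 lines: nijpl wke ojm cyufa qofo mdvhq ojqmz
Hunk 6: at line 1 remove [ojm,cyufa] add [cfi] -> 6 lines: nijpl wke cfi qofo mdvhq ojqmz
Final line count: 6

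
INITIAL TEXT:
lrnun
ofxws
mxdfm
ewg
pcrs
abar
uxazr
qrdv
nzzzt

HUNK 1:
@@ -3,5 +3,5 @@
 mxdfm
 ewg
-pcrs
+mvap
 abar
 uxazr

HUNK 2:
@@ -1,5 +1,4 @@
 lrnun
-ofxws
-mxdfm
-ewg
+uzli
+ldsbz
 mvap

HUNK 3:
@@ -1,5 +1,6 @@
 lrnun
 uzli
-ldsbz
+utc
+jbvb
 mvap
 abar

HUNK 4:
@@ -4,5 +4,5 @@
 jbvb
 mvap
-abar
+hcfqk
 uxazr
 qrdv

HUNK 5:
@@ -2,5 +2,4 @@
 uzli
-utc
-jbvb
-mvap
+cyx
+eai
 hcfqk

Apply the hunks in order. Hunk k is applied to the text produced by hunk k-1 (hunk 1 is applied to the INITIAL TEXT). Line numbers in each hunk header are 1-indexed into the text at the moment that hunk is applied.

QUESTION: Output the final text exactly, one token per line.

Hunk 1: at line 3 remove [pcrs] add [mvap] -> 9 lines: lrnun ofxws mxdfm ewg mvap abar uxazr qrdv nzzzt
Hunk 2: at line 1 remove [ofxws,mxdfm,ewg] add [uzli,ldsbz] -> 8 lines: lrnun uzli ldsbz mvap abar uxazr qrdv nzzzt
Hunk 3: at line 1 remove [ldsbz] add [utc,jbvb] -> 9 lines: lrnun uzli utc jbvb mvap abar uxazr qrdv nzzzt
Hunk 4: at line 4 remove [abar] add [hcfqk] -> 9 lines: lrnun uzli utc jbvb mvap hcfqk uxazr qrdv nzzzt
Hunk 5: at line 2 remove [utc,jbvb,mvap] add [cyx,eai] -> 8 lines: lrnun uzli cyx eai hcfqk uxazr qrdv nzzzt

Answer: lrnun
uzli
cyx
eai
hcfqk
uxazr
qrdv
nzzzt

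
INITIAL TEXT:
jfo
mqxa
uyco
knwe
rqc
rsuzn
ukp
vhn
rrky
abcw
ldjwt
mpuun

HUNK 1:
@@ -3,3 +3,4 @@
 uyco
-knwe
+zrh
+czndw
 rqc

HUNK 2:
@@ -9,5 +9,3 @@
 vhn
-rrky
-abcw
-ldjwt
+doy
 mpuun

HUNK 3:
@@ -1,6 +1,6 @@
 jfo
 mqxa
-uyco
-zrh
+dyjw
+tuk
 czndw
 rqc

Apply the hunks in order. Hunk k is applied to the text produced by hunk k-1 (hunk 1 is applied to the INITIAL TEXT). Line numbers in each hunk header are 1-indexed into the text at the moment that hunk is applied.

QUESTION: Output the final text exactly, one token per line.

Answer: jfo
mqxa
dyjw
tuk
czndw
rqc
rsuzn
ukp
vhn
doy
mpuun

Derivation:
Hunk 1: at line 3 remove [knwe] add [zrh,czndw] -> 13 lines: jfo mqxa uyco zrh czndw rqc rsuzn ukp vhn rrky abcw ldjwt mpuun
Hunk 2: at line 9 remove [rrky,abcw,ldjwt] add [doy] -> 11 lines: jfo mqxa uyco zrh czndw rqc rsuzn ukp vhn doy mpuun
Hunk 3: at line 1 remove [uyco,zrh] add [dyjw,tuk] -> 11 lines: jfo mqxa dyjw tuk czndw rqc rsuzn ukp vhn doy mpuun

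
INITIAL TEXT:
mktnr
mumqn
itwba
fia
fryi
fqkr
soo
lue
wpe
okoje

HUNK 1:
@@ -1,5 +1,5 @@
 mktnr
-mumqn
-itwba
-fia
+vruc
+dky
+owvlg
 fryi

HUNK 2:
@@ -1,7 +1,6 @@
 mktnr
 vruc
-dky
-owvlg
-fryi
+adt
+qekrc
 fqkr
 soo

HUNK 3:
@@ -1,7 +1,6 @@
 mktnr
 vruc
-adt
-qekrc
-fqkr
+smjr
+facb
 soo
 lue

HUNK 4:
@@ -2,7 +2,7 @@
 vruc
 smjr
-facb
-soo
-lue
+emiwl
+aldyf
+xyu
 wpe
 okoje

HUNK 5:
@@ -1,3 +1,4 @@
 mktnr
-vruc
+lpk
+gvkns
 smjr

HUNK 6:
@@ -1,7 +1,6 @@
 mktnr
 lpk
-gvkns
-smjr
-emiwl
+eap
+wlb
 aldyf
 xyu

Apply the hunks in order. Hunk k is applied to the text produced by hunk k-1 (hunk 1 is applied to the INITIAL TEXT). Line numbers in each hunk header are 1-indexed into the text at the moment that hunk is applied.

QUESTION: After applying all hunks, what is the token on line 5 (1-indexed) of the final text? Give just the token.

Answer: aldyf

Derivation:
Hunk 1: at line 1 remove [mumqn,itwba,fia] add [vruc,dky,owvlg] -> 10 lines: mktnr vruc dky owvlg fryi fqkr soo lue wpe okoje
Hunk 2: at line 1 remove [dky,owvlg,fryi] add [adt,qekrc] -> 9 lines: mktnr vruc adt qekrc fqkr soo lue wpe okoje
Hunk 3: at line 1 remove [adt,qekrc,fqkr] add [smjr,facb] -> 8 lines: mktnr vruc smjr facb soo lue wpe okoje
Hunk 4: at line 2 remove [facb,soo,lue] add [emiwl,aldyf,xyu] -> 8 lines: mktnr vruc smjr emiwl aldyf xyu wpe okoje
Hunk 5: at line 1 remove [vruc] add [lpk,gvkns] -> 9 lines: mktnr lpk gvkns smjr emiwl aldyf xyu wpe okoje
Hunk 6: at line 1 remove [gvkns,smjr,emiwl] add [eap,wlb] -> 8 lines: mktnr lpk eap wlb aldyf xyu wpe okoje
Final line 5: aldyf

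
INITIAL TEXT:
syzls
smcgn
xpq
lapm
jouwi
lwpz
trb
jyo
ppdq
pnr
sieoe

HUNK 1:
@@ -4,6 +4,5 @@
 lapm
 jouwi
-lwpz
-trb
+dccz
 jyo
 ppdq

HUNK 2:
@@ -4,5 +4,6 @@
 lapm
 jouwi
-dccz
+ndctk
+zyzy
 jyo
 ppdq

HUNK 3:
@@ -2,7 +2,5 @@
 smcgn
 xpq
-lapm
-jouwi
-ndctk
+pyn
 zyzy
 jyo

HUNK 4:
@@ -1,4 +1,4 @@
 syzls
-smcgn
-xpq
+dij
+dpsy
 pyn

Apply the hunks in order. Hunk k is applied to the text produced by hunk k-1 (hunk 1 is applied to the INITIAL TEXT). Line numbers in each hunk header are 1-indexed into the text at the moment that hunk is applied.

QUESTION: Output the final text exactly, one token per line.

Hunk 1: at line 4 remove [lwpz,trb] add [dccz] -> 10 lines: syzls smcgn xpq lapm jouwi dccz jyo ppdq pnr sieoe
Hunk 2: at line 4 remove [dccz] add [ndctk,zyzy] -> 11 lines: syzls smcgn xpq lapm jouwi ndctk zyzy jyo ppdq pnr sieoe
Hunk 3: at line 2 remove [lapm,jouwi,ndctk] add [pyn] -> 9 lines: syzls smcgn xpq pyn zyzy jyo ppdq pnr sieoe
Hunk 4: at line 1 remove [smcgn,xpq] add [dij,dpsy] -> 9 lines: syzls dij dpsy pyn zyzy jyo ppdq pnr sieoe

Answer: syzls
dij
dpsy
pyn
zyzy
jyo
ppdq
pnr
sieoe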